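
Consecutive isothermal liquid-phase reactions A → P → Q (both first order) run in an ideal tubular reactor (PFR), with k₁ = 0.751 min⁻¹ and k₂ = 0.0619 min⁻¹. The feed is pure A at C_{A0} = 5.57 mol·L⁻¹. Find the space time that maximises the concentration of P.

Setting dC_P/dτ = 0 gives τ_opt = ln(k₂/k₁)/(k₂−k₁).
= ln(0.0619/0.751)/(0.0619−0.751) = ln(0.08242)/-0.6891 = -2.496/-0.6891 = 3.62 min.

3.62 min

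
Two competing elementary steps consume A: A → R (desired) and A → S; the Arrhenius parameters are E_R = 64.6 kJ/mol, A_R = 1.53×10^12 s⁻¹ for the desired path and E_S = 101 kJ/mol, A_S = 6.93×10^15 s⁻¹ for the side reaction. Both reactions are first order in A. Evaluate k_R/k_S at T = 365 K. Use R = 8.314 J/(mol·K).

35.8

With equal orders, S_{R/S} = k_R/k_S = (A_R/A_S)·exp[(E_S−E_R)/(RT)].
(E_S−E_R)/(RT) = (101−64.6)×10³/(8.314×365) = 36400/3035 = 11.99.
k_R/k_S = (1.53×10^12/6.93×10^15)·exp(11.99) = 2.208×10^-4 × 1.619×10^5 = 35.8.
Since E_R < E_S, lowering the temperature improves selectivity toward R.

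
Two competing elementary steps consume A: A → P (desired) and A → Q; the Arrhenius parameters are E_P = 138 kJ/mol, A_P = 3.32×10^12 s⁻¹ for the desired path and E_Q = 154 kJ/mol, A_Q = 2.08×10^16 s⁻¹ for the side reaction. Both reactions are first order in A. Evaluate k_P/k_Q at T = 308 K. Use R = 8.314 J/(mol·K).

With equal orders, S_{P/Q} = k_P/k_Q = (A_P/A_Q)·exp[(E_Q−E_P)/(RT)].
(E_Q−E_P)/(RT) = (154−138)×10³/(8.314×308) = 16000/2561 = 6.248.
k_P/k_Q = (3.32×10^12/2.08×10^16)·exp(6.248) = 1.596×10^-4 × 517.1 = 0.0825.

0.0825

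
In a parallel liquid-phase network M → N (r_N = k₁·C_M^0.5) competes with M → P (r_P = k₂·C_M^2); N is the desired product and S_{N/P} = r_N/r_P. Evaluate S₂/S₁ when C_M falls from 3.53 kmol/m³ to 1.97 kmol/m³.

2.40

S_{N/P} = (k₁/k₂)·C_M^-1.5, so S₂/S₁ = (C_{M,2}/C_{M,1})^-1.5.
= (1.97/3.53)^(-1.5) = (0.5581)^(-1.5) = 2.40.
Selectivity toward N rises as C_M falls — low-concentration operation is favoured.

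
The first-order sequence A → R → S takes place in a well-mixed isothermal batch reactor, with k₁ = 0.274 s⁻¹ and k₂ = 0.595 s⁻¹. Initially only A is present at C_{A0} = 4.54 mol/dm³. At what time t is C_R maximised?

2.42 s

Setting dC_R/dt = 0 gives t_opt = ln(k₂/k₁)/(k₂−k₁).
= ln(0.595/0.274)/(0.595−0.274) = ln(2.172)/0.3210 = 0.7754/0.3210 = 2.42 s.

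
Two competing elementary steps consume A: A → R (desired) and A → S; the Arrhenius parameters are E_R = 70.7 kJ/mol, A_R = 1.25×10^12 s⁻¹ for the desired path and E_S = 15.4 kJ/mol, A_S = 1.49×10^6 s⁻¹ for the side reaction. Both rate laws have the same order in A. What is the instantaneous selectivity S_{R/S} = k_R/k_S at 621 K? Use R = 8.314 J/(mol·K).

k_R/k_S = (A_R/A_S)·exp[−(E_R−E_S)/(RT)] = (A_R/A_S)·exp[(E_S−E_R)/(RT)].
(E_S−E_R)/(RT) = (15.4−70.7)×10³/(8.314×621) = -55300/5163 = -10.71.
k_R/k_S = (1.25×10^12/1.49×10^6)·exp(-10.71) = 8.389×10^5 × 2.230×10^-5 = 18.7.

18.7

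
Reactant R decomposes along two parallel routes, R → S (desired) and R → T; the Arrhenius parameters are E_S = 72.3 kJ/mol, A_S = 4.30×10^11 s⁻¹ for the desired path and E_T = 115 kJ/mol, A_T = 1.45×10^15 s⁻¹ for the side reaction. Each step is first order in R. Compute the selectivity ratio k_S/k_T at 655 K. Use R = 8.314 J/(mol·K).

Since both paths have the same order in R, the concentration cancels and S_{S/T} = k_S/k_T = (A_S/A_T)·exp[(E_T−E_S)/(RT)].
(E_T−E_S)/(RT) = (115−72.3)×10³/(8.314×655) = 42700/5446 = 7.841.
k_S/k_T = (4.30×10^11/1.45×10^15)·exp(7.841) = 2.966×10^-4 × 2543 = 0.754.

0.754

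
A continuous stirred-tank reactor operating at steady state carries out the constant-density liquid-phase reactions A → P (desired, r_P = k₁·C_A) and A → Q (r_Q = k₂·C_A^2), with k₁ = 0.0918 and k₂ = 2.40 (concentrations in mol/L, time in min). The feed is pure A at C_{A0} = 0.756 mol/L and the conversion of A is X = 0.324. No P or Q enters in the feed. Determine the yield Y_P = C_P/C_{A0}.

Exit C_A = C_{A0}(1−X) = 0.756×0.676 = 0.5111 mol/L.
A CSTR operates uniformly at the exit composition, giving r_P = 0.04691 and r_Q = 0.6268 (each k·C_A^n at C_A = 0.5111).
Fraction of consumed A going to P: r_P/(r_P+r_Q) = 0.06963.
C_P = 0.06963·C_{A0}·X = 0.06963×0.756×0.324 = 0.0171 mol/L; Y_P = C_P/C_{A0} = 0.0226.

0.0226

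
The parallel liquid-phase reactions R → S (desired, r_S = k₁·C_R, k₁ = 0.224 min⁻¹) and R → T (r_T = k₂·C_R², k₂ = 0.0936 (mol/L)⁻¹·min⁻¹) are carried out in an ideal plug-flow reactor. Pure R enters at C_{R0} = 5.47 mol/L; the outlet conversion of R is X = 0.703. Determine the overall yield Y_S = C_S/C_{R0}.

C_R = C_{R0}(1−X) = 1.625 mol/L.
Along a PFR/batch, dC_S/dC_R = −r_S/(r_S+r_T) = −k₁/(k₁+k₂·C_R).
Integrating from C_{R0} to C_R: C_S = (0.224/0.0936)·ln[(0.224+0.0936·5.47)/(0.224+0.0936·1.62)] = 2.393·ln(0.7360/0.3761) = 1.607 mol/L.
Y_S = C_S/C_{R0} = 1.607/5.47 = 0.294.

0.294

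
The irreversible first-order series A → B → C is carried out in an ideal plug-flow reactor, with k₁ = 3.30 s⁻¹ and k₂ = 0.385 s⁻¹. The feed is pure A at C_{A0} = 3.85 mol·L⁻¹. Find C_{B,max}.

Evaluating C_B at τ_opt = ln(k₂/k₁)/(k₂−k₁) gives C_{B,max}/C_{A0} = (k₁/k₂)^[k₂/(k₂−k₁)].
= (3.30/0.385)^(0.385/(0.385−3.30)) = (8.571)^(-0.1321) = 0.7530.
C_{B,max} = 0.7530×3.85 = 2.90 mol·L⁻¹.

2.90 mol·L⁻¹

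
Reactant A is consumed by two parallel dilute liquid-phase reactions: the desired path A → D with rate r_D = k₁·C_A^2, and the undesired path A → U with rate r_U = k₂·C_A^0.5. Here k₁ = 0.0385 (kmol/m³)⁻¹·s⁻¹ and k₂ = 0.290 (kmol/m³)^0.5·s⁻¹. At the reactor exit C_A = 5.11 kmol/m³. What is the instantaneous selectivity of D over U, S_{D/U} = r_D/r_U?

S_{D/U} = r_D/r_U = (k₁·C_A^2)/(k₂·C_A^0.5) = (k₁/k₂)·C_A^1.5.
= (0.0385×5.110^2) / (0.290×5.110^0.5) = 1.005/0.6556 = 1.53.

1.53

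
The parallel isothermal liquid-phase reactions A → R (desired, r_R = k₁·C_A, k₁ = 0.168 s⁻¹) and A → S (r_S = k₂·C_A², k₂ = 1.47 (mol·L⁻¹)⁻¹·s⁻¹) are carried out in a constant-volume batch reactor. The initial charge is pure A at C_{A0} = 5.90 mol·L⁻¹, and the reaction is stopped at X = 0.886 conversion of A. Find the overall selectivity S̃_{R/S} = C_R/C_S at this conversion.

0.0465

C_A = C_{A0}(1−X) = 0.6726 mol·L⁻¹.
Along a PFR/batch, dC_R/dC_A = −r_R/(r_R+r_S) = −k₁/(k₁+k₂·C_A).
Integrating from C_{A0} to C_A: C_R = (0.168/1.47)·ln[(0.168+1.47·5.90)/(0.168+1.47·0.673)] = 0.1143·ln(8.841/1.157) = 0.2324 mol·L⁻¹.
C_S = (C_{A0}−C_A)−C_R = 4.995 mol·L⁻¹; S̃_{R/S} = 0.2324/4.995 = 0.0465.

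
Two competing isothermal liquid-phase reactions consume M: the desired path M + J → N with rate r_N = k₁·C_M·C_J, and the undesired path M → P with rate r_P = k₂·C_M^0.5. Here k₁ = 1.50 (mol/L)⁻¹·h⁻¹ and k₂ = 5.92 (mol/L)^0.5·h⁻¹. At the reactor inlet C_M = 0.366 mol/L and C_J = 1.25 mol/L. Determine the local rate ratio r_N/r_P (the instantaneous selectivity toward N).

0.192

S_{N/P} = r_N/r_P = (k₁·C_M·C_J)/(k₂·C_M^0.5) = (k₁/k₂)·C_M^0.5·C_J.
= (1.50×0.3660×1.250) / (5.92×0.3660^0.5) = 0.6862/3.581 = 0.192.
Since the desired path is higher order in M, keeping C_M high (PFR or concentrated feed) favours N.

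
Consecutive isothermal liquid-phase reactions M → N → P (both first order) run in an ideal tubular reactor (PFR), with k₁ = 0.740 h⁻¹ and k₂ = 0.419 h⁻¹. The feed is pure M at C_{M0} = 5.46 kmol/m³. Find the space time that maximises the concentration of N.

1.77 h

Setting dC_N/dτ = 0 gives τ_opt = ln(k₂/k₁)/(k₂−k₁).
= ln(0.419/0.740)/(0.419−0.740) = ln(0.5662)/-0.3210 = -0.5688/-0.3210 = 1.77 h.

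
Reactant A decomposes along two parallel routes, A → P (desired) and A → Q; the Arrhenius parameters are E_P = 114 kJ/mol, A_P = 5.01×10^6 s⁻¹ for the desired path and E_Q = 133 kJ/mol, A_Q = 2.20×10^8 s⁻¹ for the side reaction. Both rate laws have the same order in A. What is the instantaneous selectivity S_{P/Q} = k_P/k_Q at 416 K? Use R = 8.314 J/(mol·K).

5.54

k_P/k_Q = (A_P/A_Q)·exp[−(E_P−E_Q)/(RT)] = (A_P/A_Q)·exp[(E_Q−E_P)/(RT)].
(E_Q−E_P)/(RT) = (133−114)×10³/(8.314×416) = 19000/3459 = 5.494.
k_P/k_Q = (5.01×10^6/2.20×10^8)·exp(5.494) = 0.02277 × 243.1 = 5.54.
Since E_P < E_Q, lowering the temperature improves selectivity toward P.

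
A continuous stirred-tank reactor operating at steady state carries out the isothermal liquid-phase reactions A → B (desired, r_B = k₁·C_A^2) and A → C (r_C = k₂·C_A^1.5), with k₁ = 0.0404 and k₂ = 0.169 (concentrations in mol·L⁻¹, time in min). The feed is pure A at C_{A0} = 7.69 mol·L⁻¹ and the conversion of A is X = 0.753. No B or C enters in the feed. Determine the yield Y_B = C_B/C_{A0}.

Exit C_A = C_{A0}(1−X) = 7.69×0.247 = 1.899 mol·L⁻¹.
A CSTR operates uniformly at the exit composition, giving r_B = 0.1458 and r_C = 0.4424 (each k·C_A^n at C_A = 1.899).
Fraction of consumed A going to B: r_B/(r_B+r_C) = 0.2478.
C_B = 0.2478·C_{A0}·X = 0.2478×7.69×0.753 = 1.43 mol·L⁻¹; Y_B = C_B/C_{A0} = 0.187.

0.187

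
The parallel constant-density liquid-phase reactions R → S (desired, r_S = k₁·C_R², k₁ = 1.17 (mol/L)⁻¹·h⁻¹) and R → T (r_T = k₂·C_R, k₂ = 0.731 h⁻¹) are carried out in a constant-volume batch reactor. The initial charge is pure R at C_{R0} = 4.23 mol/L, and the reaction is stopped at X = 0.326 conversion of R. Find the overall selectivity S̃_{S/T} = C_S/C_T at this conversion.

5.61

C_R = C_{R0}(1−X) = 2.851 mol/L.
Along a PFR/batch, dC_T/dC_R = −r_T/(r_S+r_T) = −k₂/(k₂+k₁·C_R).
Integrating from C_{R0} to C_R: C_T = (0.731/1.17)·ln[(0.731+1.17·4.23)/(0.731+1.17·2.85)] = 0.6248·ln(5.680/4.067) = 0.2088 mol/L.
Then C_S = (C_{R0}−C_R) − C_T = 1.379 − 0.2088 = 1.170 mol/L.
S̃_{S/T} = C_S/C_T = 1.170/0.2088 = 5.61.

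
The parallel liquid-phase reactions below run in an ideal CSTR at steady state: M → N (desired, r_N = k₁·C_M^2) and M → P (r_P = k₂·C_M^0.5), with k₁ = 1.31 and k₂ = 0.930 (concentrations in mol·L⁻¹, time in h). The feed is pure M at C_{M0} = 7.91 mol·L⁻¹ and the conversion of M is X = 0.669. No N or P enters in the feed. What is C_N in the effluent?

4.53 mol·L⁻¹

Exit C_M = C_{M0}(1−X) = 7.91×0.331 = 2.618 mol·L⁻¹.
A CSTR operates uniformly at the exit composition, giving r_N = 8.980 and r_P = 1.505 (each k·C_M^n at C_M = 2.618).
Fraction of consumed M going to N: r_N/(r_N+r_P) = 0.8565.
C_N = 0.8565·C_{M0}·X = 0.8565×7.91×0.669 = 4.53 mol·L⁻¹.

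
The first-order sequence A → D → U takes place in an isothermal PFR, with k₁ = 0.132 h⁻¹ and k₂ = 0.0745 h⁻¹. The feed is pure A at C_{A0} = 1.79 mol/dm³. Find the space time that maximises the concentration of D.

9.95 h

The intermediate peaks when r₁ = r₂, i.e. k₁e^(−k₁τ) = k₂e^(−k₂τ), giving τ_opt = ln(k₂/k₁)/(k₂−k₁).
= ln(0.0745/0.132)/(0.0745−0.132) = ln(0.5644)/-0.05750 = -0.5720/-0.05750 = 9.95 h.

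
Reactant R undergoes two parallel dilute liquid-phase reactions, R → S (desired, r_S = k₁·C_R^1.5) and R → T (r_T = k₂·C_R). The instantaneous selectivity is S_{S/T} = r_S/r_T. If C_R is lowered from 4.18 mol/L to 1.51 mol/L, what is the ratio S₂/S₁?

0.601

S_{S/T} = (k₁/k₂)·C_R^0.5, so S₂/S₁ = (C_{R,2}/C_{R,1})^0.5.
= (1.51/4.18)^0.5 = (0.3612)^0.5 = 0.601.
Selectivity toward S falls as C_R falls — high-concentration operation is favoured.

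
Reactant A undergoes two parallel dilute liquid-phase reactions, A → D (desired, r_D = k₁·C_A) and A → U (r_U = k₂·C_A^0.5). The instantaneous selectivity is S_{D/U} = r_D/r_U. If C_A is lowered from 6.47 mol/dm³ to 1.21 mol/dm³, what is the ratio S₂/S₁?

0.432

S_{D/U} = (k₁/k₂)·C_A^0.5, so S₂/S₁ = (C_{A,2}/C_{A,1})^0.5.
= (1.21/6.47)^0.5 = (0.1870)^0.5 = 0.432.
Selectivity toward D falls as C_A falls — high-concentration operation is favoured.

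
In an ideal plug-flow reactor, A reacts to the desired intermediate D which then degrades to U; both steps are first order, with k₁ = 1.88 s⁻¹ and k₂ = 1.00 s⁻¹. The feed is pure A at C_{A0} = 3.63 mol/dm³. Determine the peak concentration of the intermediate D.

Evaluating C_D at τ_opt = ln(k₂/k₁)/(k₂−k₁) gives C_{D,max}/C_{A0} = (k₁/k₂)^[k₂/(k₂−k₁)].
= (1.88/1.00)^(1.00/(1.00−1.88)) = (1.880)^(-1.136) = 0.4880.
C_{D,max} = 0.4880×3.63 = 1.77 mol/dm³.

1.77 mol/dm³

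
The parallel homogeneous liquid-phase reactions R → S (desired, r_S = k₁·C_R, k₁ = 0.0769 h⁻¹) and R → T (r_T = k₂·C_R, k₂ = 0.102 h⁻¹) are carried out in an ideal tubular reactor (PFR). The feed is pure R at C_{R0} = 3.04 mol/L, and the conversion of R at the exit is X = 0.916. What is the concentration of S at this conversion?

C_R = C_{R0}(1−X) = 0.2554 mol/L.
Both paths are first order in R, so the instantaneous fraction to S is constant: dC_S/d(−C_R) = k₁/(k₁+k₂) = 0.4298.
C_S = 0.4298·(C_{R0}−C_R) = 0.4298×2.785 = 1.20 mol/L.

1.20 mol/L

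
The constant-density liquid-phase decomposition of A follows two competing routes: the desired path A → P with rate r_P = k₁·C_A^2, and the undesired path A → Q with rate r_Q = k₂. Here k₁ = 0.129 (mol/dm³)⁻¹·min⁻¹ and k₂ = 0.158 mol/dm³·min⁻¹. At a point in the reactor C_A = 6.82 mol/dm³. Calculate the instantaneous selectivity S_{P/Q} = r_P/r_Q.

S_{P/Q} = r_P/r_Q = (k₁·C_A^2)/(k₂) = (k₁/k₂)·C_A^2.
= (0.129×6.820^2) / (0.158) = 6.000/0.1580 = 38.0.

38.0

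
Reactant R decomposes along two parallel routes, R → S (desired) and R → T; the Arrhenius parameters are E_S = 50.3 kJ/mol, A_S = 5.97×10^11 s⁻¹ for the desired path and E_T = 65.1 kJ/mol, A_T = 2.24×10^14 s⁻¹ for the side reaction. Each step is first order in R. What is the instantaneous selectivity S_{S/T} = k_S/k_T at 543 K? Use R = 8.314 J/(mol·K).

With equal orders, S_{S/T} = k_S/k_T = (A_S/A_T)·exp[(E_T−E_S)/(RT)].
(E_T−E_S)/(RT) = (65.1−50.3)×10³/(8.314×543) = 14800/4515 = 3.278.
k_S/k_T = (5.97×10^11/2.24×10^14)·exp(3.278) = 0.002665 × 26.53 = 0.0707.
Since E_S < E_T, lowering the temperature improves selectivity toward S.

0.0707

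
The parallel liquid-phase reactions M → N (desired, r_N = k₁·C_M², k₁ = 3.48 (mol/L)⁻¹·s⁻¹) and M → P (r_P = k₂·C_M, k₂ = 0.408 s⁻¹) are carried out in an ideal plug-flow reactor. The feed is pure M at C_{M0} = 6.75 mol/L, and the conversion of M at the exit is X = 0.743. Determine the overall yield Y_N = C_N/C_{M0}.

0.720

C_M = C_{M0}(1−X) = 1.735 mol/L.
Along a PFR/batch, dC_P/dC_M = −r_P/(r_N+r_P) = −k₂/(k₂+k₁·C_M).
Integrating from C_{M0} to C_M: C_P = (0.408/3.48)·ln[(0.408+3.48·6.75)/(0.408+3.48·1.73)] = 0.1172·ln(23.90/6.445) = 0.1536 mol/L.
Then C_N = (C_{M0}−C_M) − C_P = 5.015 − 0.1536 = 4.862 mol/L.
Y_N = C_N/C_{M0} = 4.862/6.75 = 0.720.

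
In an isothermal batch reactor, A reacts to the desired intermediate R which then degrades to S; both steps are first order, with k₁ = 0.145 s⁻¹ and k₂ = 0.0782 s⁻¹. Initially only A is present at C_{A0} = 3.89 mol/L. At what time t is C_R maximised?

For first-order series the maximum of C_R occurs at t_opt = ln(k₂/k₁)/(k₂−k₁).
= ln(0.0782/0.145)/(0.0782−0.145) = ln(0.5393)/-0.06680 = -0.6175/-0.06680 = 9.24 s.

9.24 s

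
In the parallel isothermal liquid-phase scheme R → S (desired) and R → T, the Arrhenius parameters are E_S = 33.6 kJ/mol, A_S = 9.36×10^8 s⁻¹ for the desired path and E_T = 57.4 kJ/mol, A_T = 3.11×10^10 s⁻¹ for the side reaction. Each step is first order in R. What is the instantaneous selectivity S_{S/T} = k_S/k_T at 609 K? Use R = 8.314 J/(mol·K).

With equal orders, S_{S/T} = k_S/k_T = (A_S/A_T)·exp[(E_T−E_S)/(RT)].
(E_T−E_S)/(RT) = (57.4−33.6)×10³/(8.314×609) = 23800/5063 = 4.701.
k_S/k_T = (9.36×10^8/3.11×10^10)·exp(4.701) = 0.03010 × 110.0 = 3.31.
Since E_S < E_T, lowering the temperature improves selectivity toward S.

3.31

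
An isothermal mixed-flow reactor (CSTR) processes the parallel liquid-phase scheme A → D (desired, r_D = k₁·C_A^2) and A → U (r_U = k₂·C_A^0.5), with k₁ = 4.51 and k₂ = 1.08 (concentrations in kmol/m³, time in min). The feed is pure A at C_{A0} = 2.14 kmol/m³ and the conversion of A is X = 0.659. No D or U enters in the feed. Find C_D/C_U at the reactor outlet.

2.60

Exit C_A = C_{A0}(1−X) = 2.14×0.341 = 0.7297 kmol/m³.
In a CSTR the entire volume is at exit conditions, so r_D = 4.51×0.7297^2 = 2.402 and r_U = 1.08×0.7297^0.5 = 0.9226.
Overall selectivity = C_D/C_U = r_Dτ/(r_Uτ) = r_D/r_U = 2.60.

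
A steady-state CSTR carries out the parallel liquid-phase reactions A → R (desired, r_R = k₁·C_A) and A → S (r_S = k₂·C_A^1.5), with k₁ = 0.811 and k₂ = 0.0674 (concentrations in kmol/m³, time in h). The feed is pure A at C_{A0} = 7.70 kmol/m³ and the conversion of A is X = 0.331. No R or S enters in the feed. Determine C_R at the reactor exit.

2.14 kmol/m³

Exit C_A = C_{A0}(1−X) = 7.70×0.669 = 5.151 kmol/m³.
A CSTR operates uniformly at the exit composition, giving r_R = 4.178 and r_S = 0.7880 (each k·C_A^n at C_A = 5.151).
Fraction of consumed A going to R: r_R/(r_R+r_S) = 0.8413.
C_R = 0.8413·C_{A0}·X = 0.8413×7.70×0.331 = 2.14 kmol/m³.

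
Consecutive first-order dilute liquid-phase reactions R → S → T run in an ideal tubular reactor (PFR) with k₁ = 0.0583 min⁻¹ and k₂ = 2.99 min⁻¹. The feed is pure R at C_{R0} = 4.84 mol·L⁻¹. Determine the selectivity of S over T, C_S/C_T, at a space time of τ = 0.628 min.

Solving the coupled first-order balances gives C_S(τ) = [k₁/(k₂−k₁)]·C_{R0}·(e^(−k₁τ) − e^(−k₂τ)).
e^(−k₁τ) = e^(−0.0583×0.628) = e^(−0.03661) = 0.9640; e^(−k₂τ) = e^(−1.878) = 0.1529.
C_S = 0.0583×4.84/(2.99−0.0583) × (0.9640−0.1529) = 0.09625×0.8111 = 0.07807 mol·L⁻¹.
C_R = C_{R0}e^(−k₁τ) = 4.666 mol·L⁻¹, so C_T = C_{R0}−C_R−C_S = 0.09593 mol·L⁻¹; C_S/C_T = 0.814.

0.814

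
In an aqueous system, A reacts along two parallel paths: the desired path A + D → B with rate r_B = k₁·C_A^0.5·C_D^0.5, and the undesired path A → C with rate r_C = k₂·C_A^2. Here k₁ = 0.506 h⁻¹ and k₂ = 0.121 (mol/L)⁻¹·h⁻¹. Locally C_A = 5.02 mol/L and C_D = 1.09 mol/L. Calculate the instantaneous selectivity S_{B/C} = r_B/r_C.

0.388

S_{B/C} = r_B/r_C = (k₁·C_A^0.5·C_D^0.5)/(k₂·C_A^2) = (k₁/k₂)·C_A^-1.5·C_D^0.5.
= (0.506×5.020^0.5×1.090^0.5) / (0.121×5.020^2) = 1.184/3.049 = 0.388.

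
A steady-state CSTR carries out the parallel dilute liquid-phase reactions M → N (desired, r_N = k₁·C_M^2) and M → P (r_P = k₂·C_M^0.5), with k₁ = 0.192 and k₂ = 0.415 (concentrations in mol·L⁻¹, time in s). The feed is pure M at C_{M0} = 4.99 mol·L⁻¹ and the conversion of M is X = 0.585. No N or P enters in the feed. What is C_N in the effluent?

1.69 mol·L⁻¹

Exit C_M = C_{M0}(1−X) = 4.99×0.415 = 2.071 mol·L⁻¹.
A CSTR operates uniformly at the exit composition, giving r_N = 0.8234 and r_P = 0.5972 (each k·C_M^n at C_M = 2.071).
Fraction of consumed M going to N: r_N/(r_N+r_P) = 0.5796.
C_N = 0.5796·C_{M0}·X = 0.5796×4.99×0.585 = 1.69 mol·L⁻¹.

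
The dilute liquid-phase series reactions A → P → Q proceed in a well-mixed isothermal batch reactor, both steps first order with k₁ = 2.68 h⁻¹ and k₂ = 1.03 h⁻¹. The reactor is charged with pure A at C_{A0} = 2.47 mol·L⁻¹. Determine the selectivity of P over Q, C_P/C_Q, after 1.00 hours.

1.01

The intermediate concentration in a first-order A→B→C sequence is C_P = k₁C_{A0}(e^(−k₁t) − e^(−k₂t))/(k₂−k₁).
e^(−k₁t) = e^(−2.68×1.00) = e^(−2.680) = 0.06856; e^(−k₂t) = e^(−1.030) = 0.3570.
C_P = 2.68×2.47/(1.03−2.68) × (0.06856−0.3570) = (-4.012)×(-0.2884) = 1.157 mol·L⁻¹.
C_A = C_{A0}e^(−k₁t) = 0.1694 mol·L⁻¹, so C_Q = C_{A0}−C_A−C_P = 1.143 mol·L⁻¹; C_P/C_Q = 1.01.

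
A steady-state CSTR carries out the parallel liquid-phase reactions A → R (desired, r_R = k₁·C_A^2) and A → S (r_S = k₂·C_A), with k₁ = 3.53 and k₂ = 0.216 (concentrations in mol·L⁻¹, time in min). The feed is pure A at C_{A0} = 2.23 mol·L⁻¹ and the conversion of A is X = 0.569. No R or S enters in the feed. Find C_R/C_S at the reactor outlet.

15.7

Exit C_A = C_{A0}(1−X) = 2.23×0.431 = 0.9611 mol·L⁻¹.
In a CSTR the entire volume is at exit conditions, so r_R = 3.53×0.9611^2 = 3.261 and r_S = 0.216×0.9611 = 0.2076.
Overall selectivity = C_R/C_S = r_Rτ/(r_Sτ) = r_R/r_S = 15.7.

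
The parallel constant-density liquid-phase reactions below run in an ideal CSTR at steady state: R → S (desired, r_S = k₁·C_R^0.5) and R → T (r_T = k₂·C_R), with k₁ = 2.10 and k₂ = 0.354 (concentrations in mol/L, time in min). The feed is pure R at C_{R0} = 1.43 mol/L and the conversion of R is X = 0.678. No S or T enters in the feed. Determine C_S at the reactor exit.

0.870 mol/L

Exit C_R = C_{R0}(1−X) = 1.43×0.322 = 0.4605 mol/L.
A CSTR operates uniformly at the exit composition, giving r_S = 1.425 and r_T = 0.1630 (each k·C_R^n at C_R = 0.4605).
Fraction of consumed R going to S: r_S/(r_S+r_T) = 0.8974.
C_S = 0.8974·C_{R0}·X = 0.8974×1.43×0.678 = 0.870 mol/L.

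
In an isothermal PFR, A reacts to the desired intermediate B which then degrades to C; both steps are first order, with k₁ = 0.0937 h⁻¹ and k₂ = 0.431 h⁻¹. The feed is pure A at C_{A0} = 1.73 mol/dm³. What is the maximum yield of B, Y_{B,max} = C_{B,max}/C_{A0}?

Evaluating C_B at τ_opt = ln(k₂/k₁)/(k₂−k₁) gives C_{B,max}/C_{A0} = (k₁/k₂)^[k₂/(k₂−k₁)].
= (0.0937/0.431)^(0.431/(0.431−0.0937)) = (0.2174)^(1.278) = 0.1423.

0.142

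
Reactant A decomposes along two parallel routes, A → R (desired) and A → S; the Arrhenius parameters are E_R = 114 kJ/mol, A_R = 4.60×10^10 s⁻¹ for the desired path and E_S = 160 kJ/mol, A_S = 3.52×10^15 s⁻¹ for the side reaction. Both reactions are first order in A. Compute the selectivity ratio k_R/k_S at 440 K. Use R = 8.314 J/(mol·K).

3.78

With equal orders, S_{R/S} = k_R/k_S = (A_R/A_S)·exp[(E_S−E_R)/(RT)].
(E_S−E_R)/(RT) = (160−114)×10³/(8.314×440) = 46000/3658 = 12.57.
k_R/k_S = (4.60×10^10/3.52×10^15)·exp(12.57) = 1.307×10^-5 × 2.891×10^5 = 3.78.
Since E_R < E_S, lowering the temperature improves selectivity toward R.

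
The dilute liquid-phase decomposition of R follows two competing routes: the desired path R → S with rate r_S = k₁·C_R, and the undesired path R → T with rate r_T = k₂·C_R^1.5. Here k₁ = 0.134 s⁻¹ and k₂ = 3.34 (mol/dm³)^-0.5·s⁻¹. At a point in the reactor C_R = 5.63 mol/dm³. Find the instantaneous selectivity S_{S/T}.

0.0169

S_{S/T} = r_S/r_T = (k₁·C_R)/(k₂·C_R^1.5) = (k₁/k₂)·C_R^-0.5.
= (0.134×5.630) / (3.34×5.630^1.5) = 0.7544/44.62 = 0.0169.
The undesired path is higher order in R, so low C_R (CSTR or dilute feed) favours S.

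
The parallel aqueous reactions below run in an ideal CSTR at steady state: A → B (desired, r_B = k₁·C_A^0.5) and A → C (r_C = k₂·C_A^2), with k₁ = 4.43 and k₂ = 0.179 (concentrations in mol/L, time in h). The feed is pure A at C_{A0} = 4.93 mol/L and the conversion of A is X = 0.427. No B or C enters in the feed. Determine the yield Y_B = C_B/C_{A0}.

Exit C_A = C_{A0}(1−X) = 4.93×0.573 = 2.825 mol/L.
A CSTR operates uniformly at the exit composition, giving r_B = 7.446 and r_C = 1.428 (each k·C_A^n at C_A = 2.825).
Fraction of consumed A going to B: r_B/(r_B+r_C) = 0.8390.
C_B = 0.8390·C_{A0}·X = 0.8390×4.93×0.427 = 1.77 mol/L; Y_B = C_B/C_{A0} = 0.358.

0.358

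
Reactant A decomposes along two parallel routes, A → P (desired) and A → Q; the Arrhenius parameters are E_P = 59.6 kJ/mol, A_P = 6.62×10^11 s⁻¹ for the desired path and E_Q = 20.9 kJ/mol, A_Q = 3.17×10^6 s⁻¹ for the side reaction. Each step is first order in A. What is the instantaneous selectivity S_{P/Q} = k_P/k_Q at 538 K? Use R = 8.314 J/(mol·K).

36.5

With equal orders, S_{P/Q} = k_P/k_Q = (A_P/A_Q)·exp[(E_Q−E_P)/(RT)].
(E_Q−E_P)/(RT) = (20.9−59.6)×10³/(8.314×538) = -38700/4473 = -8.652.
k_P/k_Q = (6.62×10^11/3.17×10^6)·exp(-8.652) = 2.088×10^5 × 1.748×10^-4 = 36.5.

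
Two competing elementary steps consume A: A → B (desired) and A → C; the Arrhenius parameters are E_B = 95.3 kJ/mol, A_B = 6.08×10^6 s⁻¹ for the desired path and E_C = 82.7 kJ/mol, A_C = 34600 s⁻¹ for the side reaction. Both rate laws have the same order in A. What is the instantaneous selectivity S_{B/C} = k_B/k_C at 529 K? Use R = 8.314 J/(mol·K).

10.0

With equal orders, S_{B/C} = k_B/k_C = (A_B/A_C)·exp[(E_C−E_B)/(RT)].
(E_C−E_B)/(RT) = (82.7−95.3)×10³/(8.314×529) = -12600/4398 = -2.865.
k_B/k_C = (6.08×10^6/34600)·exp(-2.865) = 175.7 × 0.05699 = 10.0.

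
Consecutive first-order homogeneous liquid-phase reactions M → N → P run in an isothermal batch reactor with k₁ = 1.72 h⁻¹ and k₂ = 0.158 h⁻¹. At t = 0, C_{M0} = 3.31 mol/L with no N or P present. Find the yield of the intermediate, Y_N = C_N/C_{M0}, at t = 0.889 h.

0.718

Solving the coupled first-order balances gives C_N(t) = [k₁/(k₂−k₁)]·C_{M0}·(e^(−k₁t) − e^(−k₂t)).
e^(−k₁t) = e^(−1.72×0.889) = e^(−1.529) = 0.2167; e^(−k₂t) = e^(−0.1405) = 0.8690.
C_N = 1.72×3.31/(0.158−1.72) × (0.2167−0.8690) = (-3.645)×(-0.6522) = 2.377 mol/L.
Y_N = C_N/C_{M0} = 2.377/3.31 = 0.718.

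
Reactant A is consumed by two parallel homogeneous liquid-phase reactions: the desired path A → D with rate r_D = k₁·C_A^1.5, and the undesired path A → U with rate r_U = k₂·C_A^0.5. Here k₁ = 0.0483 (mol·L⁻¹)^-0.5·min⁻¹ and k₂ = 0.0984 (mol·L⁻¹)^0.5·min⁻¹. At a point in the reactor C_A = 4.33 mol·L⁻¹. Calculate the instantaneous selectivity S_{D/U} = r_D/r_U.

2.13

S_{D/U} = r_D/r_U = (k₁·C_A^1.5)/(k₂·C_A^0.5) = (k₁/k₂)·C_A.
= (0.0483×4.330^1.5) / (0.0984×4.330^0.5) = 0.4352/0.2048 = 2.13.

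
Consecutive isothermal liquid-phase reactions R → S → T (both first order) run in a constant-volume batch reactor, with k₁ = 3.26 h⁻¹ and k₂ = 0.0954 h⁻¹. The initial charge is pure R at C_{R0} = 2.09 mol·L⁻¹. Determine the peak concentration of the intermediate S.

1.88 mol·L⁻¹

For a first-order series the maximum intermediate yield is C_{S,max}/C_{R0} = (k₁/k₂)^[k₂/(k₂−k₁)].
= (3.26/0.0954)^(0.0954/(0.0954−3.26)) = (34.17)^(-0.03015) = 0.8990.
C_{S,max} = 0.8990×2.09 = 1.88 mol·L⁻¹.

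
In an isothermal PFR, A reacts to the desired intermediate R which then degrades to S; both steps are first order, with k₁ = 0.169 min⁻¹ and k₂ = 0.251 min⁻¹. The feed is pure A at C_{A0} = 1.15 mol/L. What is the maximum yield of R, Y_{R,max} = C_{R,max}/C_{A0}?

0.298

At the optimum, C_{R,max}/C_{A0} = (k₁/k₂)^[k₂/(k₂−k₁)].
= (0.169/0.251)^(0.251/(0.251−0.169)) = (0.6733)^(3.061) = 0.2980.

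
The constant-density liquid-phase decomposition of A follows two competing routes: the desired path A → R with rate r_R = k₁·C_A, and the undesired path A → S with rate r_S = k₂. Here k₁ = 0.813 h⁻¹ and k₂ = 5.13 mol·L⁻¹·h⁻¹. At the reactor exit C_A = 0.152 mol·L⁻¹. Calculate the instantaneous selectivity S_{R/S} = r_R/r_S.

S_{R/S} = r_R/r_S = (k₁·C_A)/(k₂) = (k₁/k₂)·C_A.
= (0.813×0.1520) / (5.13) = 0.1236/5.130 = 0.0241.

0.0241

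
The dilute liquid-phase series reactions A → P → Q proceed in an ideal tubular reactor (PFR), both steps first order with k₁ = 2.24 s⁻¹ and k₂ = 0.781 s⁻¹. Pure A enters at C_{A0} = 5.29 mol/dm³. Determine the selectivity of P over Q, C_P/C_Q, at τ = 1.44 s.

For first-order series with pure A initially, C_P(τ) = k₁C_{A0}/(k₂−k₁)·(e^(−k₁τ) − e^(−k₂τ)).
e^(−k₁τ) = e^(−2.24×1.44) = e^(−3.226) = 0.03973; e^(−k₂τ) = e^(−1.125) = 0.3248.
C_P = 2.24×5.29/(0.781−2.24) × (0.03973−0.3248) = (-8.122)×(-0.2850) = 2.315 mol/dm³.
C_A = C_{A0}e^(−k₁τ) = 0.2102 mol/dm³, so C_Q = C_{A0}−C_A−C_P = 2.765 mol/dm³; C_P/C_Q = 0.837.

0.837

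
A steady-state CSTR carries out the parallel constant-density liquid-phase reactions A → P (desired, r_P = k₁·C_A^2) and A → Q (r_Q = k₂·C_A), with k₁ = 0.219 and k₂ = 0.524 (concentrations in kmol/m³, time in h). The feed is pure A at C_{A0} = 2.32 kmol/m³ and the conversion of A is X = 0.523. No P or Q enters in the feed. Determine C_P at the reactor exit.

0.384 kmol/m³

Exit C_A = C_{A0}(1−X) = 2.32×0.477 = 1.107 kmol/m³.
Rates in a CSTR are evaluated at the outlet concentration: r_P = 0.219×1.107^2 = 0.2682, r_Q = 0.524×1.107 = 0.5799.
Fraction of consumed A going to P: r_P/(r_P+r_Q) = 0.3162.
C_P = 0.3162·C_{A0}·X = 0.3162×2.32×0.523 = 0.384 kmol/m³.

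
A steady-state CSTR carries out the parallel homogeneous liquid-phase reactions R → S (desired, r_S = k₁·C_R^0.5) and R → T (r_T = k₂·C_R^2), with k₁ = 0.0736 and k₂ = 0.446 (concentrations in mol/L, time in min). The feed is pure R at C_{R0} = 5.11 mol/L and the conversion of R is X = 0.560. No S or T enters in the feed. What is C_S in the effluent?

0.134 mol/L

Exit C_R = C_{R0}(1−X) = 5.11×0.440 = 2.248 mol/L.
A CSTR operates uniformly at the exit composition, giving r_S = 0.1104 and r_T = 2.255 (each k·C_R^n at C_R = 2.248).
Fraction of consumed R going to S: r_S/(r_S+r_T) = 0.04666.
C_S = 0.04666·C_{R0}·X = 0.04666×5.11×0.560 = 0.134 mol/L.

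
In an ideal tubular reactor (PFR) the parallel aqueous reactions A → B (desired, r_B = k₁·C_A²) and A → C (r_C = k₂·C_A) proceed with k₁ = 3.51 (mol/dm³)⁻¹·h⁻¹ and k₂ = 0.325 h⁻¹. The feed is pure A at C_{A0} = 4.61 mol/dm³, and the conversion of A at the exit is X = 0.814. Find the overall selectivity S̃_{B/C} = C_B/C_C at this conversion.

24.3

C_A = C_{A0}(1−X) = 0.8575 mol/dm³.
Along a PFR/batch, dC_C/dC_A = −r_C/(r_B+r_C) = −k₂/(k₂+k₁·C_A).
Integrating from C_{A0} to C_A: C_C = (0.325/3.51)·ln[(0.325+3.51·4.61)/(0.325+3.51·0.857)] = 0.09259·ln(16.51/3.335) = 0.1481 mol/dm³.
Then C_B = (C_{A0}−C_A) − C_C = 3.753 − 0.1481 = 3.604 mol/dm³.
S̃_{B/C} = C_B/C_C = 3.604/0.1481 = 24.3.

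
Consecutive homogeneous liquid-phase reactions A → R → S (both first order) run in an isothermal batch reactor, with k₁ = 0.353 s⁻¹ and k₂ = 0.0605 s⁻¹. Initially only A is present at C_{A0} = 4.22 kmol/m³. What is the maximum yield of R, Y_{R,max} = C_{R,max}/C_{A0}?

0.694

For a first-order series the maximum intermediate yield is C_{R,max}/C_{A0} = (k₁/k₂)^[k₂/(k₂−k₁)].
= (0.353/0.0605)^(0.0605/(0.0605−0.353)) = (5.835)^(-0.2068) = 0.6943.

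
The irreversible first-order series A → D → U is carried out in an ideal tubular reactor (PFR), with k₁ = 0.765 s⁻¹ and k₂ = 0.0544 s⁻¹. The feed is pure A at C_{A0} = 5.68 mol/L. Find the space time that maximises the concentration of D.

For first-order series the maximum of C_D occurs at τ_opt = ln(k₂/k₁)/(k₂−k₁).
= ln(0.0544/0.765)/(0.0544−0.765) = ln(0.07111)/-0.7106 = -2.644/-0.7106 = 3.72 s.

3.72 s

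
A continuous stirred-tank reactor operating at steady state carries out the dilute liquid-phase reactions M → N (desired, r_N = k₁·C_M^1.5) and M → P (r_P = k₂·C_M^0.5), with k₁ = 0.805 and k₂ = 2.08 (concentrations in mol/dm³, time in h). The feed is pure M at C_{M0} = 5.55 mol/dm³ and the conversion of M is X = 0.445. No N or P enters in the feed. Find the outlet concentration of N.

1.34 mol/dm³

Exit C_M = C_{M0}(1−X) = 5.55×0.555 = 3.080 mol/dm³.
Rates in a CSTR are evaluated at the outlet concentration: r_N = 0.805×3.080^1.5 = 4.352, r_P = 2.08×3.080^0.5 = 3.651.
Fraction of consumed M going to N: r_N/(r_N+r_P) = 0.5438.
C_N = 0.5438·C_{M0}·X = 0.5438×5.55×0.445 = 1.34 mol/dm³.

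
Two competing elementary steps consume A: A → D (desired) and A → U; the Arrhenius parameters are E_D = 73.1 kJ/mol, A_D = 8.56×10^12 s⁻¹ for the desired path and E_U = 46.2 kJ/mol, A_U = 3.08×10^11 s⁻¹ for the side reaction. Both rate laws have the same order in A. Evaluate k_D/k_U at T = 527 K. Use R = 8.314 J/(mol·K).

0.0599

Since both paths have the same order in A, the concentration cancels and S_{D/U} = k_D/k_U = (A_D/A_U)·exp[(E_U−E_D)/(RT)].
(E_U−E_D)/(RT) = (46.2−73.1)×10³/(8.314×527) = -26900/4381 = -6.139.
k_D/k_U = (8.56×10^12/3.08×10^11)·exp(-6.139) = 27.79 × 0.002156 = 0.0599.
Since E_D > E_U, raising the temperature improves selectivity toward D.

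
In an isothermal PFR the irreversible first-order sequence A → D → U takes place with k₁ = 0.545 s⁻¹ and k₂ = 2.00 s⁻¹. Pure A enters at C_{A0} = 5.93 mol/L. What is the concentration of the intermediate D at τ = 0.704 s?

0.970 mol/L

The intermediate concentration in a first-order A→B→C sequence is C_D = k₁C_{A0}(e^(−k₁τ) − e^(−k₂τ))/(k₂−k₁).
e^(−k₁τ) = e^(−0.545×0.704) = e^(−0.3837) = 0.6813; e^(−k₂τ) = e^(−1.408) = 0.2446.
C_D = 0.545×5.93/(2.00−0.545) × (0.6813−0.2446) = 2.221×0.4367 = 0.9700 mol/L.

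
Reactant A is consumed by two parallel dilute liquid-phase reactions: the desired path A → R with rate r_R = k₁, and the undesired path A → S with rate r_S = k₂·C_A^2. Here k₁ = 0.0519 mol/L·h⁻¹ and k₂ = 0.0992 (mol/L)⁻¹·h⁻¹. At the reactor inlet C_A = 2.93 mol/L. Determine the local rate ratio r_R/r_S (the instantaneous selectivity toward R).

S_{R/S} = r_R/r_S = (k₁)/(k₂·C_A^2) = (k₁/k₂)·C_A^-2.
= (0.0519) / (0.0992×2.930^2) = 0.05190/0.8516 = 0.0609.
The undesired path is higher order in A, so low C_A (CSTR or dilute feed) favours R.

0.0609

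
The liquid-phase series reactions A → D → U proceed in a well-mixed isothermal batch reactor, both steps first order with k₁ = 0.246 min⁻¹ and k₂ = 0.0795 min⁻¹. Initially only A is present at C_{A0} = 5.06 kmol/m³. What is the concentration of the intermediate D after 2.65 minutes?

The intermediate concentration in a first-order A→B→C sequence is C_D = k₁C_{A0}(e^(−k₁t) − e^(−k₂t))/(k₂−k₁).
e^(−k₁t) = e^(−0.246×2.65) = e^(−0.6519) = 0.5211; e^(−k₂t) = e^(−0.2107) = 0.8100.
C_D = 0.246×5.06/(0.0795−0.246) × (0.5211−0.8100) = (-7.476)×(-0.2890) = 2.160 kmol/m³.

2.16 kmol/m³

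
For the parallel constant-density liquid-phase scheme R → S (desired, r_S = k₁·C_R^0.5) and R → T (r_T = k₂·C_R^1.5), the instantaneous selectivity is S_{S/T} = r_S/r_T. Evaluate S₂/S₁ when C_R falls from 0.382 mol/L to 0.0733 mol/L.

5.21

S_{S/T} = (k₁/k₂)·C_R⁻¹, so S₂/S₁ = (C_{R,2}/C_{R,1})⁻¹.
= 0.382/0.0733 = 5.21.
Selectivity toward S rises as C_R falls — low-concentration operation is favoured.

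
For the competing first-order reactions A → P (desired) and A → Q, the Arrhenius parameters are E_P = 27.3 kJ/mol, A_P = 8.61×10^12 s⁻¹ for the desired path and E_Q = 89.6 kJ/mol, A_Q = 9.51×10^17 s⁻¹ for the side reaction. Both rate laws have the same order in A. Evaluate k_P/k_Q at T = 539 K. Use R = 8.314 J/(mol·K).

9.88

k_P/k_Q = (A_P/A_Q)·exp[−(E_P−E_Q)/(RT)] = (A_P/A_Q)·exp[(E_Q−E_P)/(RT)].
(E_Q−E_P)/(RT) = (89.6−27.3)×10³/(8.314×539) = 62300/4481 = 13.90.
k_P/k_Q = (8.61×10^12/9.51×10^17)·exp(13.90) = 9.054×10^-6 × 1.091×10^6 = 9.88.
Since E_P < E_Q, lowering the temperature improves selectivity toward P.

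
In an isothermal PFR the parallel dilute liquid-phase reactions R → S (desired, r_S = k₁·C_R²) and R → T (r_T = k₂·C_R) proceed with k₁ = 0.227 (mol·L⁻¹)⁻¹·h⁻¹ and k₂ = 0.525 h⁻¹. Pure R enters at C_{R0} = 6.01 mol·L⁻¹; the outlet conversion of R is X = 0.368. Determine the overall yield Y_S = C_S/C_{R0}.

0.249

C_R = C_{R0}(1−X) = 3.798 mol·L⁻¹.
Along a PFR/batch, dC_T/dC_R = −r_T/(r_S+r_T) = −k₂/(k₂+k₁·C_R).
Integrating from C_{R0} to C_R: C_T = (0.525/0.227)·ln[(0.525+0.227·6.01)/(0.525+0.227·3.80)] = 2.313·ln(1.889/1.387) = 0.7144 mol·L⁻¹.
Then C_S = (C_{R0}−C_R) − C_T = 2.212 − 0.7144 = 1.497 mol·L⁻¹.
Y_S = C_S/C_{R0} = 1.497/6.01 = 0.249.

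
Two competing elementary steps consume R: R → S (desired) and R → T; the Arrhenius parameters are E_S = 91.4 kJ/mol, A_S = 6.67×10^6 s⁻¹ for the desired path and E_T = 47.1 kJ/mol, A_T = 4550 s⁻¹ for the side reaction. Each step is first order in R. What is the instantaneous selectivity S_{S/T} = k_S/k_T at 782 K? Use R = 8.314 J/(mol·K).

With equal orders, S_{S/T} = k_S/k_T = (A_S/A_T)·exp[(E_T−E_S)/(RT)].
(E_T−E_S)/(RT) = (47.1−91.4)×10³/(8.314×782) = -44300/6502 = -6.814.
k_S/k_T = (6.67×10^6/4550)·exp(-6.814) = 1466 × 0.001099 = 1.61.

1.61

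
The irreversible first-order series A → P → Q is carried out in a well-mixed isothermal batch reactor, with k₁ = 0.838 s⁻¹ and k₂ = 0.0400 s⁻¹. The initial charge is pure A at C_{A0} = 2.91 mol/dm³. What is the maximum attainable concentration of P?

Evaluating C_P at t_opt = ln(k₂/k₁)/(k₂−k₁) gives C_{P,max}/C_{A0} = (k₁/k₂)^[k₂/(k₂−k₁)].
= (0.838/0.0400)^(0.0400/(0.0400−0.838)) = (20.95)^(-0.05013) = 0.8586.
C_{P,max} = 0.8586×2.91 = 2.50 mol/dm³.

2.50 mol/dm³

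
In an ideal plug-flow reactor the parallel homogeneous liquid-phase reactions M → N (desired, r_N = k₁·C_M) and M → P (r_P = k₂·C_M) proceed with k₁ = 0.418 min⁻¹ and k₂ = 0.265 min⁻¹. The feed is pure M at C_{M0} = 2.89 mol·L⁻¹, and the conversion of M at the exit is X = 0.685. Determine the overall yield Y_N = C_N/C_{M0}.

C_M = C_{M0}(1−X) = 0.9103 mol·L⁻¹.
Both paths are first order in M, so the instantaneous fraction to N is constant: dC_N/d(−C_M) = k₁/(k₁+k₂) = 0.6120.
C_N = 0.6120·(C_{M0}−C_M) = 0.6120×1.980 = 1.21 mol·L⁻¹.
Y_N = C_N/C_{M0} = 1.212/2.89 = 0.419.

0.419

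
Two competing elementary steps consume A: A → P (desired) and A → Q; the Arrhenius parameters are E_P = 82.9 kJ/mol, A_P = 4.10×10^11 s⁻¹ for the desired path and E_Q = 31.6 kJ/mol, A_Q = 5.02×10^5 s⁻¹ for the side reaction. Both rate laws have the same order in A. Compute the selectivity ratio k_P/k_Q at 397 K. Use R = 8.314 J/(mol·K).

0.145

k_P/k_Q = (A_P/A_Q)·exp[−(E_P−E_Q)/(RT)] = (A_P/A_Q)·exp[(E_Q−E_P)/(RT)].
(E_Q−E_P)/(RT) = (31.6−82.9)×10³/(8.314×397) = -51300/3301 = -15.54.
k_P/k_Q = (4.10×10^11/5.02×10^5)·exp(-15.54) = 8.167×10^5 × 1.778×10^-7 = 0.145.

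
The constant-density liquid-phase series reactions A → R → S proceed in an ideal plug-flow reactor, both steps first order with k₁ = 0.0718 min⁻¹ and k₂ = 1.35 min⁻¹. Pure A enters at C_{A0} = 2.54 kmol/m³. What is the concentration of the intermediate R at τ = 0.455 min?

0.0609 kmol/m³

The intermediate concentration in a first-order A→B→C sequence is C_R = k₁C_{A0}(e^(−k₁τ) − e^(−k₂τ))/(k₂−k₁).
e^(−k₁τ) = e^(−0.0718×0.455) = e^(−0.03267) = 0.9679; e^(−k₂τ) = e^(−0.6143) = 0.5410.
C_R = 0.0718×2.54/(1.35−0.0718) × (0.9679−0.5410) = 0.1427×0.4268 = 0.06090 kmol/m³.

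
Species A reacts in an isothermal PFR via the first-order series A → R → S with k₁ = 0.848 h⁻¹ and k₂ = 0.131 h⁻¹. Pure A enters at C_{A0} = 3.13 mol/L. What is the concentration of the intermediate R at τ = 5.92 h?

For first-order series with pure A initially, C_R(τ) = k₁C_{A0}/(k₂−k₁)·(e^(−k₁τ) − e^(−k₂τ)).
e^(−k₁τ) = e^(−0.848×5.92) = e^(−5.020) = 0.006603; e^(−k₂τ) = e^(−0.7755) = 0.4605.
C_R = 0.848×3.13/(0.131−0.848) × (0.006603−0.4605) = (-3.702)×(-0.4539) = 1.680 mol/L.

1.68 mol/L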